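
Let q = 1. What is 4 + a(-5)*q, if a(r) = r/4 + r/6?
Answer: 23/12 ≈ 1.9167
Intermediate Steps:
a(r) = 5*r/12 (a(r) = r*(¼) + r*(⅙) = r/4 + r/6 = 5*r/12)
4 + a(-5)*q = 4 + ((5/12)*(-5))*1 = 4 - 25/12*1 = 4 - 25/12 = 23/12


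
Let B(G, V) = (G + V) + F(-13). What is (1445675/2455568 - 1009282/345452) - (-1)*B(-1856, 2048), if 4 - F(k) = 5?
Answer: 40010674548625/212070219184 ≈ 188.67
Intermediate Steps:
F(k) = -1 (F(k) = 4 - 1*5 = 4 - 5 = -1)
B(G, V) = -1 + G + V (B(G, V) = (G + V) - 1 = -1 + G + V)
(1445675/2455568 - 1009282/345452) - (-1)*B(-1856, 2048) = (1445675/2455568 - 1009282/345452) - (-1)*(-1 - 1856 + 2048) = (1445675*(1/2455568) - 1009282*1/345452) - (-1)*191 = (1445675/2455568 - 504641/172726) - 1*(-191) = -494737315519/212070219184 + 191 = 40010674548625/212070219184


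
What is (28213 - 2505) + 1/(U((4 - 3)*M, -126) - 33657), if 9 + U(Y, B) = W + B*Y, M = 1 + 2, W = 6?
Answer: 875048903/34038 ≈ 25708.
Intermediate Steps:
M = 3
U(Y, B) = -3 + B*Y (U(Y, B) = -9 + (6 + B*Y) = -3 + B*Y)
(28213 - 2505) + 1/(U((4 - 3)*M, -126) - 33657) = (28213 - 2505) + 1/((-3 - 126*(4 - 3)*3) - 33657) = 25708 + 1/((-3 - 126*3) - 33657) = 25708 + 1/((-3 - 378) - 33657) = 25708 + 1/(-381 - 33657) = 25708 + 1/(-34038) = 25708 - 1/34038 = 875048903/34038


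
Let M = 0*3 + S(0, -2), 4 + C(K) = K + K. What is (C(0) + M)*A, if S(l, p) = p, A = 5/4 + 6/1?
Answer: -87/2 ≈ -43.500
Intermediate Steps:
A = 29/4 (A = 5*(¼) + 6*1 = 5/4 + 6 = 29/4 ≈ 7.2500)
C(K) = -4 + 2*K (C(K) = -4 + (K + K) = -4 + 2*K)
M = -2 (M = 0*3 - 2 = 0 - 2 = -2)
(C(0) + M)*A = ((-4 + 2*0) - 2)*(29/4) = ((-4 + 0) - 2)*(29/4) = (-4 - 2)*(29/4) = -6*29/4 = -87/2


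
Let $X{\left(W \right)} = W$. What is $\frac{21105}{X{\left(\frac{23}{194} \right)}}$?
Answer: $\frac{4094370}{23} \approx 1.7802 \cdot 10^{5}$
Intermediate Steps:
$\frac{21105}{X{\left(\frac{23}{194} \right)}} = \frac{21105}{23 \cdot \frac{1}{194}} = \frac{21105}{\frac{23}{194}} = 21105 \cdot \frac{194}{23} = \frac{4094370}{23}$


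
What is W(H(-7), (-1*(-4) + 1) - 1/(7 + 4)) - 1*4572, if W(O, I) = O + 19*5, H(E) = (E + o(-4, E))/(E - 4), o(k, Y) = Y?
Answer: -49233/11 ≈ -4475.7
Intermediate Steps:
H(E) = 2*E/(-4 + E) (H(E) = (E + E)/(E - 4) = (2*E)/(-4 + E) = 2*E/(-4 + E))
W(O, I) = 95 + O (W(O, I) = O + 95 = 95 + O)
W(H(-7), (-1*(-4) + 1) - 1/(7 + 4)) - 1*4572 = (95 + 2*(-7)/(-4 - 7)) - 1*4572 = (95 + 2*(-7)/(-11)) - 4572 = (95 + 2*(-7)*(-1/11)) - 4572 = (95 + 14/11) - 4572 = 1059/11 - 4572 = -49233/11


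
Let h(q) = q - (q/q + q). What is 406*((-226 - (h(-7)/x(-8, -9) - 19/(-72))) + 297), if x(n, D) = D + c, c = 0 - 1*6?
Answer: 5164523/180 ≈ 28692.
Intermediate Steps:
c = -6 (c = 0 - 6 = -6)
h(q) = -1 (h(q) = q - (1 + q) = q + (-1 - q) = -1)
x(n, D) = -6 + D (x(n, D) = D - 6 = -6 + D)
406*((-226 - (h(-7)/x(-8, -9) - 19/(-72))) + 297) = 406*((-226 - (-1/(-6 - 9) - 19/(-72))) + 297) = 406*((-226 - (-1/(-15) - 19*(-1/72))) + 297) = 406*((-226 - (-1*(-1/15) + 19/72)) + 297) = 406*((-226 - (1/15 + 19/72)) + 297) = 406*((-226 - 1*119/360) + 297) = 406*((-226 - 119/360) + 297) = 406*(-81479/360 + 297) = 406*(25441/360) = 5164523/180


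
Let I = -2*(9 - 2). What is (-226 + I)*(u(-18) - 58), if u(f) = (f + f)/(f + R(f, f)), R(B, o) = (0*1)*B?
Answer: 13440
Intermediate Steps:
I = -14 (I = -2*7 = -14)
R(B, o) = 0 (R(B, o) = 0*B = 0)
u(f) = 2 (u(f) = (f + f)/(f + 0) = (2*f)/f = 2)
(-226 + I)*(u(-18) - 58) = (-226 - 14)*(2 - 58) = -240*(-56) = 13440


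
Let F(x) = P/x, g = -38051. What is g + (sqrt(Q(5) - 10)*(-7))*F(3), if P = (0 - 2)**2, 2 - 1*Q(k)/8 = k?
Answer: -38051 - 28*I*sqrt(34)/3 ≈ -38051.0 - 54.422*I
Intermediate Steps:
Q(k) = 16 - 8*k
P = 4 (P = (-2)**2 = 4)
F(x) = 4/x
g + (sqrt(Q(5) - 10)*(-7))*F(3) = -38051 + (sqrt((16 - 8*5) - 10)*(-7))*(4/3) = -38051 + (sqrt((16 - 40) - 10)*(-7))*(4*(1/3)) = -38051 + (sqrt(-24 - 10)*(-7))*(4/3) = -38051 + (sqrt(-34)*(-7))*(4/3) = -38051 + ((I*sqrt(34))*(-7))*(4/3) = -38051 - 7*I*sqrt(34)*(4/3) = -38051 - 28*I*sqrt(34)/3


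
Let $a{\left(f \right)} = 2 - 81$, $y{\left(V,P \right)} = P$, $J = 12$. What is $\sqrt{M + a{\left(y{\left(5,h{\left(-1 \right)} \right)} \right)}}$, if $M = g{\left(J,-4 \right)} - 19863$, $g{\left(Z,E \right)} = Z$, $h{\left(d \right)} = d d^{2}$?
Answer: $i \sqrt{19930} \approx 141.17 i$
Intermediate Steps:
$h{\left(d \right)} = d^{3}$
$M = -19851$ ($M = 12 - 19863 = -19851$)
$a{\left(f \right)} = -79$ ($a{\left(f \right)} = 2 - 81 = -79$)
$\sqrt{M + a{\left(y{\left(5,h{\left(-1 \right)} \right)} \right)}} = \sqrt{-19851 - 79} = \sqrt{-19930} = i \sqrt{19930}$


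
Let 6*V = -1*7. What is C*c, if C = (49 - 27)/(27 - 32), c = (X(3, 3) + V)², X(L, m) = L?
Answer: -1331/90 ≈ -14.789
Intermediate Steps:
V = -7/6 (V = (-1*7)/6 = (⅙)*(-7) = -7/6 ≈ -1.1667)
c = 121/36 (c = (3 - 7/6)² = (11/6)² = 121/36 ≈ 3.3611)
C = -22/5 (C = 22/(-5) = 22*(-⅕) = -22/5 ≈ -4.4000)
C*c = -22/5*121/36 = -1331/90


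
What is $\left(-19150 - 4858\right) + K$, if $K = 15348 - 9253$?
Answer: $-17913$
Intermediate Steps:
$K = 6095$ ($K = 15348 - 9253 = 6095$)
$\left(-19150 - 4858\right) + K = \left(-19150 - 4858\right) + 6095 = -24008 + 6095 = -17913$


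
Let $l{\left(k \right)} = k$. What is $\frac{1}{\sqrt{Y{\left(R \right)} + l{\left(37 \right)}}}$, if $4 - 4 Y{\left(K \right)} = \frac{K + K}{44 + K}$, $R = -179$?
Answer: $\frac{3 \sqrt{302430}}{10081} \approx 0.16366$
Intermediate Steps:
$Y{\left(K \right)} = 1 - \frac{K}{2 \left(44 + K\right)}$ ($Y{\left(K \right)} = 1 - \frac{\left(K + K\right) \frac{1}{44 + K}}{4} = 1 - \frac{2 K \frac{1}{44 + K}}{4} = 1 - \frac{K}{2 \left(44 + K\right)}$)
$\frac{1}{\sqrt{Y{\left(R \right)} + l{\left(37 \right)}}} = \frac{1}{\sqrt{\frac{88 - 179}{2 \left(44 - 179\right)} + 37}} = \frac{1}{\sqrt{\frac{1}{2} \frac{1}{-135} \left(-91\right) + 37}} = \frac{1}{\sqrt{\frac{1}{2} \left(- \frac{1}{135}\right) \left(-91\right) + 37}} = \frac{1}{\sqrt{\frac{91}{270} + 37}} = \frac{1}{\sqrt{\frac{10081}{270}}} = \frac{1}{\frac{1}{90} \sqrt{302430}} = \frac{3 \sqrt{302430}}{10081}$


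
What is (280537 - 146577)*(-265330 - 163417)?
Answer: -57434948120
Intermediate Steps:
(280537 - 146577)*(-265330 - 163417) = 133960*(-428747) = -57434948120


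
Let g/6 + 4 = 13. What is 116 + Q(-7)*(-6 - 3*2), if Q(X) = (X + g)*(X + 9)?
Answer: -1012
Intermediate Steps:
g = 54 (g = -24 + 6*13 = -24 + 78 = 54)
Q(X) = (9 + X)*(54 + X) (Q(X) = (X + 54)*(X + 9) = (54 + X)*(9 + X) = (9 + X)*(54 + X))
116 + Q(-7)*(-6 - 3*2) = 116 + (486 + (-7)**2 + 63*(-7))*(-6 - 3*2) = 116 + (486 + 49 - 441)*(-6 - 6) = 116 + 94*(-12) = 116 - 1128 = -1012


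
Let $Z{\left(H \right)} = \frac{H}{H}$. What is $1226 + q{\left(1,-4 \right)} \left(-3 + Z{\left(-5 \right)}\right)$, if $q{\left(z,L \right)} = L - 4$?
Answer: $1242$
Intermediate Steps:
$q{\left(z,L \right)} = -4 + L$ ($q{\left(z,L \right)} = L - 4 = -4 + L$)
$Z{\left(H \right)} = 1$
$1226 + q{\left(1,-4 \right)} \left(-3 + Z{\left(-5 \right)}\right) = 1226 + \left(-4 - 4\right) \left(-3 + 1\right) = 1226 - -16 = 1226 + 16 = 1242$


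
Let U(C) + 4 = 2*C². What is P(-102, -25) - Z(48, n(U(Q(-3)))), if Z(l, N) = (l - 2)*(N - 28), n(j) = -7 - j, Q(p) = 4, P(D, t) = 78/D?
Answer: 49253/17 ≈ 2897.2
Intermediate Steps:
U(C) = -4 + 2*C²
Z(l, N) = (-28 + N)*(-2 + l) (Z(l, N) = (-2 + l)*(-28 + N) = (-28 + N)*(-2 + l))
P(-102, -25) - Z(48, n(U(Q(-3)))) = 78/(-102) - (56 - 28*48 - 2*(-7 - (-4 + 2*4²)) + (-7 - (-4 + 2*4²))*48) = 78*(-1/102) - (56 - 1344 - 2*(-7 - (-4 + 2*16)) + (-7 - (-4 + 2*16))*48) = -13/17 - (56 - 1344 - 2*(-7 - (-4 + 32)) + (-7 - (-4 + 32))*48) = -13/17 - (56 - 1344 - 2*(-7 - 1*28) + (-7 - 1*28)*48) = -13/17 - (56 - 1344 - 2*(-7 - 28) + (-7 - 28)*48) = -13/17 - (56 - 1344 - 2*(-35) - 35*48) = -13/17 - (56 - 1344 + 70 - 1680) = -13/17 - 1*(-2898) = -13/17 + 2898 = 49253/17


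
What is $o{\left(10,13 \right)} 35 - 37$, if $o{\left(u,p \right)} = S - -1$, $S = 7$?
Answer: $243$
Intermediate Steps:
$o{\left(u,p \right)} = 8$ ($o{\left(u,p \right)} = 7 - -1 = 7 + 1 = 8$)
$o{\left(10,13 \right)} 35 - 37 = 8 \cdot 35 - 37 = 280 - 37 = 243$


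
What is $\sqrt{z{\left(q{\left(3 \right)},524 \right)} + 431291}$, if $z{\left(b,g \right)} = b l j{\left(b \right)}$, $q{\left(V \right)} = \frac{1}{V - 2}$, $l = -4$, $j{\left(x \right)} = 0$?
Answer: $\sqrt{431291} \approx 656.73$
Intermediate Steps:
$q{\left(V \right)} = \frac{1}{-2 + V}$ ($q{\left(V \right)} = \frac{1}{V - 2} = \frac{1}{-2 + V}$)
$z{\left(b,g \right)} = 0$ ($z{\left(b,g \right)} = b \left(-4\right) 0 = - 4 b 0 = 0$)
$\sqrt{z{\left(q{\left(3 \right)},524 \right)} + 431291} = \sqrt{0 + 431291} = \sqrt{431291}$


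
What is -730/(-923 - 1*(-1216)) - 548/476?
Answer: -127011/34867 ≈ -3.6427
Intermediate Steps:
-730/(-923 - 1*(-1216)) - 548/476 = -730/(-923 + 1216) - 548*1/476 = -730/293 - 137/119 = -127011/34867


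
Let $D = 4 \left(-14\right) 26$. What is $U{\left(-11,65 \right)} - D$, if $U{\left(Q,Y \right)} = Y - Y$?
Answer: $1456$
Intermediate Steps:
$D = -1456$ ($D = \left(-56\right) 26 = -1456$)
$U{\left(Q,Y \right)} = 0$
$U{\left(-11,65 \right)} - D = 0 - -1456 = 0 + 1456 = 1456$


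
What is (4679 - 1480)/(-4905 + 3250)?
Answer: -3199/1655 ≈ -1.9329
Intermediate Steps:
(4679 - 1480)/(-4905 + 3250) = 3199/(-1655) = 3199*(-1/1655) = -3199/1655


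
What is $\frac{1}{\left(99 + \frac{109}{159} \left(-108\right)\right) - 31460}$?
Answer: $- \frac{53}{1666057} \approx -3.1812 \cdot 10^{-5}$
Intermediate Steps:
$\frac{1}{\left(99 + \frac{109}{159} \left(-108\right)\right) - 31460} = \frac{1}{\left(99 - \frac{3924}{53}\right) - 31460} = \frac{1}{\frac{1323}{53} - 31460} = \frac{1}{- \frac{1666057}{53}} = - \frac{53}{1666057}$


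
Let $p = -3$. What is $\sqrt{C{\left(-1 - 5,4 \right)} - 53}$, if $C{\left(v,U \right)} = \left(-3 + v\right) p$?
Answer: $i \sqrt{26} \approx 5.099 i$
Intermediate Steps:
$C{\left(v,U \right)} = 9 - 3 v$ ($C{\left(v,U \right)} = \left(-3 + v\right) \left(-3\right) = 9 - 3 v$)
$\sqrt{C{\left(-1 - 5,4 \right)} - 53} = \sqrt{\left(9 - 3 \left(-1 - 5\right)\right) - 53} = \sqrt{\left(9 - -18\right) - 53} = \sqrt{\left(9 + 18\right) - 53} = \sqrt{27 - 53} = \sqrt{-26} = i \sqrt{26}$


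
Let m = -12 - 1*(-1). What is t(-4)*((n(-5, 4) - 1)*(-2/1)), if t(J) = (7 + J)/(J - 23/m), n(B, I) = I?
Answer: 66/7 ≈ 9.4286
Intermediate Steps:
m = -11 (m = -12 + 1 = -11)
t(J) = (7 + J)/(23/11 + J) (t(J) = (7 + J)/(J - 23/(-11)) = (7 + J)/(J - 23*(-1/11)) = (7 + J)/(J + 23/11) = (7 + J)/(23/11 + J))
t(-4)*((n(-5, 4) - 1)*(-2/1)) = (11*(7 - 4)/(23 + 11*(-4)))*((4 - 1)*(-2/1)) = (11*3/(23 - 44))*(3*(-2*1)) = (11*3/(-21))*(3*(-2)) = (11*(-1/21)*3)*(-6) = -11/7*(-6) = 66/7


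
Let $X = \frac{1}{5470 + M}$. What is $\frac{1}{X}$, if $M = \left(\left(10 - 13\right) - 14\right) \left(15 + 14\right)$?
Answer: $4977$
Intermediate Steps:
$M = -493$ ($M = \left(-3 - 14\right) 29 = \left(-17\right) 29 = -493$)
$X = \frac{1}{4977}$ ($X = \frac{1}{5470 - 493} = \frac{1}{4977} \approx 0.00020092$)
$\frac{1}{X} = \frac{1}{\frac{1}{4977}} = 4977$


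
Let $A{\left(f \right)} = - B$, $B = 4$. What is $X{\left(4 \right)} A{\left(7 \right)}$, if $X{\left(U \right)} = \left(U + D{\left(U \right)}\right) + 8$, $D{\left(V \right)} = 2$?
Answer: $-56$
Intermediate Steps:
$A{\left(f \right)} = -4$ ($A{\left(f \right)} = \left(-1\right) 4 = -4$)
$X{\left(U \right)} = 10 + U$ ($X{\left(U \right)} = \left(U + 2\right) + 8 = \left(2 + U\right) + 8 = 10 + U$)
$X{\left(4 \right)} A{\left(7 \right)} = \left(10 + 4\right) \left(-4\right) = 14 \left(-4\right) = -56$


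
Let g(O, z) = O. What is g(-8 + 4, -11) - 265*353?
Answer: -93549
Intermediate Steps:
g(-8 + 4, -11) - 265*353 = (-8 + 4) - 265*353 = -4 - 93545 = -93549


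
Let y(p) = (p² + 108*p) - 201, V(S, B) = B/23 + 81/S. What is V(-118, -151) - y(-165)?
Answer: -24999337/2714 ≈ -9211.3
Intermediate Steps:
V(S, B) = 81/S + B/23 (V(S, B) = B*(1/23) + 81/S = B/23 + 81/S = 81/S + B/23)
y(p) = -201 + p² + 108*p
V(-118, -151) - y(-165) = (81/(-118) + (1/23)*(-151)) - (-201 + (-165)² + 108*(-165)) = (81*(-1/118) - 151/23) - (-201 + 27225 - 17820) = (-81/118 - 151/23) - 1*9204 = -19681/2714 - 9204 = -24999337/2714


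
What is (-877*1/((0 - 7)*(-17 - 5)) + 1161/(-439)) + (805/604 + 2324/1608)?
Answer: -22822969093/4103819412 ≈ -5.5614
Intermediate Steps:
(-877*1/((0 - 7)*(-17 - 5)) + 1161/(-439)) + (805/604 + 2324/1608) = (-877/((-7*(-22))) + 1161*(-1/439)) + (805*(1/604) + 2324*(1/1608)) = (-877/154 - 1161/439) + (805/604 + 581/402) = (-877*1/154 - 1161/439) + 337267/121404 = (-877/154 - 1161/439) + 337267/121404 = -563797/67606 + 337267/121404 = -22822969093/4103819412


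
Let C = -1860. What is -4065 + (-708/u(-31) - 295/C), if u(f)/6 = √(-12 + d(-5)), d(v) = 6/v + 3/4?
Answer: -1512121/372 + 236*I*√1245/249 ≈ -4064.8 + 33.442*I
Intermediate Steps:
d(v) = ¾ + 6/v (d(v) = 6/v + 3*(¼) = 6/v + ¾ = ¾ + 6/v)
u(f) = 3*I*√1245/5 (u(f) = 6*√(-12 + (¾ + 6/(-5))) = 6*√(-12 + (¾ + 6*(-⅕))) = 6*√(-12 + (¾ - 6/5)) = 6*√(-12 - 9/20) = 6*√(-249/20) = 6*(I*√1245/10) = 3*I*√1245/5)
-4065 + (-708/u(-31) - 295/C) = -4065 + (-708*(-I*√1245/747) - 295/(-1860)) = -4065 + (-(-236)*I*√1245/249 - 295*(-1/1860)) = -4065 + (236*I*√1245/249 + 59/372) = -4065 + (59/372 + 236*I*√1245/249) = -1512121/372 + 236*I*√1245/249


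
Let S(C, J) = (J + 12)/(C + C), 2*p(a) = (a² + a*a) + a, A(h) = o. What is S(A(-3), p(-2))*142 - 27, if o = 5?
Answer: 186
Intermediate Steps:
A(h) = 5
p(a) = a² + a/2 (p(a) = ((a² + a*a) + a)/2 = ((a² + a²) + a)/2 = (2*a² + a)/2 = (a + 2*a²)/2 = a² + a/2)
S(C, J) = (12 + J)/(2*C) (S(C, J) = (12 + J)/((2*C)) = (12 + J)*(1/(2*C)) = (12 + J)/(2*C))
S(A(-3), p(-2))*142 - 27 = ((½)*(12 - 2*(½ - 2))/5)*142 - 27 = ((½)*(⅕)*(12 - 2*(-3/2)))*142 - 27 = ((½)*(⅕)*(12 + 3))*142 - 27 = ((½)*(⅕)*15)*142 - 27 = (3/2)*142 - 27 = 213 - 27 = 186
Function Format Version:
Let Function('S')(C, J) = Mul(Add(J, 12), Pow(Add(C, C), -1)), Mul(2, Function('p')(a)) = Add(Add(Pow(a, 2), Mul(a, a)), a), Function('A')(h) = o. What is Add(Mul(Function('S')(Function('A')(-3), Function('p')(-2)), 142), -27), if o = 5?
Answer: 186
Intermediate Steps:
Function('A')(h) = 5
Function('p')(a) = Add(Pow(a, 2), Mul(Rational(1, 2), a)) (Function('p')(a) = Mul(Rational(1, 2), Add(Add(Pow(a, 2), Mul(a, a)), a)) = Mul(Rational(1, 2), Add(Add(Pow(a, 2), Pow(a, 2)), a)) = Mul(Rational(1, 2), Add(Mul(2, Pow(a, 2)), a)) = Mul(Rational(1, 2), Add(a, Mul(2, Pow(a, 2)))) = Add(Pow(a, 2), Mul(Rational(1, 2), a)))
Function('S')(C, J) = Mul(Rational(1, 2), Pow(C, -1), Add(12, J)) (Function('S')(C, J) = Mul(Add(12, J), Pow(Mul(2, C), -1)) = Mul(Add(12, J), Mul(Rational(1, 2), Pow(C, -1))) = Mul(Rational(1, 2), Pow(C, -1), Add(12, J)))
Add(Mul(Function('S')(Function('A')(-3), Function('p')(-2)), 142), -27) = Add(Mul(Mul(Rational(1, 2), Pow(5, -1), Add(12, Mul(-2, Add(Rational(1, 2), -2)))), 142), -27) = Add(Mul(Mul(Rational(1, 2), Rational(1, 5), Add(12, Mul(-2, Rational(-3, 2)))), 142), -27) = Add(Mul(Mul(Rational(1, 2), Rational(1, 5), Add(12, 3)), 142), -27) = Add(Mul(Mul(Rational(1, 2), Rational(1, 5), 15), 142), -27) = Add(Mul(Rational(3, 2), 142), -27) = Add(213, -27) = 186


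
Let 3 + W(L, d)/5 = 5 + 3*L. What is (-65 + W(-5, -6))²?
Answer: 16900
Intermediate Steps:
W(L, d) = 10 + 15*L (W(L, d) = -15 + 5*(5 + 3*L) = -15 + (25 + 15*L) = 10 + 15*L)
(-65 + W(-5, -6))² = (-65 + (10 + 15*(-5)))² = (-65 + (10 - 75))² = (-65 - 65)² = (-130)² = 16900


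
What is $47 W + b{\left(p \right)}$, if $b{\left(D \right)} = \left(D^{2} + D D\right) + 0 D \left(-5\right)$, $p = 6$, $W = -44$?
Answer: $-1996$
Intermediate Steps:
$b{\left(D \right)} = 2 D^{2}$ ($b{\left(D \right)} = \left(D^{2} + D^{2}\right) + 0 \left(-5\right) = 2 D^{2} + 0 = 2 D^{2}$)
$47 W + b{\left(p \right)} = 47 \left(-44\right) + 2 \cdot 6^{2} = -2068 + 2 \cdot 36 = -2068 + 72 = -1996$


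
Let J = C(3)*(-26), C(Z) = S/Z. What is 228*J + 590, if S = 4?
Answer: -7314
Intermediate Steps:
C(Z) = 4/Z
J = -104/3 (J = (4/3)*(-26) = -104/3 ≈ -34.667)
228*J + 590 = 228*(-104/3) + 590 = -7904 + 590 = -7314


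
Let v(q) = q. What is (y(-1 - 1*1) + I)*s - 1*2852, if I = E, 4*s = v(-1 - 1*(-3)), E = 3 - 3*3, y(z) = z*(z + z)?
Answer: -2851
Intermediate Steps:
y(z) = 2*z² (y(z) = z*(2*z) = 2*z²)
E = -6 (E = 3 - 9 = -6)
s = ½ (s = (-1 - 1*(-3))/4 = (-1 + 3)/4 = (¼)*2 = ½ ≈ 0.50000)
I = -6
(y(-1 - 1*1) + I)*s - 1*2852 = (2*(-1 - 1*1)² - 6)*(½) - 1*2852 = (2*(-1 - 1)² - 6)*(½) - 2852 = (2*(-2)² - 6)*(½) - 2852 = (2*4 - 6)*(½) - 2852 = (8 - 6)*(½) - 2852 = 2*(½) - 2852 = 1 - 2852 = -2851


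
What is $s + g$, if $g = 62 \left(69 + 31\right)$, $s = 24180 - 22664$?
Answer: $7716$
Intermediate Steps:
$s = 1516$
$g = 6200$ ($g = 62 \cdot 100 = 6200$)
$s + g = 1516 + 6200 = 7716$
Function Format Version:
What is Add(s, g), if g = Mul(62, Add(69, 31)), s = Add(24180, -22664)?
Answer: 7716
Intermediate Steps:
s = 1516
g = 6200 (g = Mul(62, 100) = 6200)
Add(s, g) = Add(1516, 6200) = 7716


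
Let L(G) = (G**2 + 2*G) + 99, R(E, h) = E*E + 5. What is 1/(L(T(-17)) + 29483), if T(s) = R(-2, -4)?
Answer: 1/29681 ≈ 3.3692e-5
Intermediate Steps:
R(E, h) = 5 + E**2 (R(E, h) = E**2 + 5 = 5 + E**2)
T(s) = 9 (T(s) = 5 + (-2)**2 = 5 + 4 = 9)
L(G) = 99 + G**2 + 2*G
1/(L(T(-17)) + 29483) = 1/((99 + 9**2 + 2*9) + 29483) = 1/((99 + 81 + 18) + 29483) = 1/(198 + 29483) = 1/29681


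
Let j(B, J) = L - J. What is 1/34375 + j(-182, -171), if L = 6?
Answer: 6084376/34375 ≈ 177.00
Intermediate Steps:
j(B, J) = 6 - J
1/34375 + j(-182, -171) = 1/34375 + (6 - 1*(-171)) = 1/34375 + (6 + 171) = 1/34375 + 177 = 6084376/34375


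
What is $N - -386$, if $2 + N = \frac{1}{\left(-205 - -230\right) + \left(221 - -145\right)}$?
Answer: $\frac{150145}{391} \approx 384.0$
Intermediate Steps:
$N = - \frac{781}{391}$ ($N = -2 + \frac{1}{\left(-205 - -230\right) + \left(221 - -145\right)} = -2 + \frac{1}{\left(-205 + 230\right) + \left(221 + 145\right)} = -2 + \frac{1}{25 + 366} = -2 + \frac{1}{391} = - \frac{781}{391} \approx -1.9974$)
$N - -386 = - \frac{781}{391} - -386 = - \frac{781}{391} + 386 = \frac{150145}{391}$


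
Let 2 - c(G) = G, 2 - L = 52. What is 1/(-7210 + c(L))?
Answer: -1/7158 ≈ -0.00013970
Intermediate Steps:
L = -50 (L = 2 - 1*52 = 2 - 52 = -50)
c(G) = 2 - G
1/(-7210 + c(L)) = 1/(-7210 + (2 - 1*(-50))) = 1/(-7210 + (2 + 50)) = 1/(-7210 + 52) = 1/(-7158) = -1/7158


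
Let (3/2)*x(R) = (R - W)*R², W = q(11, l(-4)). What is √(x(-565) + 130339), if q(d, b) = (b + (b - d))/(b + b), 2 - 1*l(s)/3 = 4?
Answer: 7*I*√88544554/6 ≈ 10978.0*I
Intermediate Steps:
l(s) = -6 (l(s) = 6 - 3*4 = 6 - 12 = -6)
q(d, b) = (-d + 2*b)/(2*b) (q(d, b) = (-d + 2*b)/((2*b)) = (-d + 2*b)*(1/(2*b)) = (-d + 2*b)/(2*b))
W = 23/12 (W = (-6 - ½*11)/(-6) = -(-6 - 11/2)/6 = -⅙*(-23/2) = 23/12 ≈ 1.9167)
x(R) = 2*R²*(-23/12 + R)/3 (x(R) = 2*((R - 1*23/12)*R²)/3 = 2*((R - 23/12)*R²)/3 = 2*((-23/12 + R)*R²)/3 = 2*(R²*(-23/12 + R))/3 = 2*R²*(-23/12 + R)/3)
√(x(-565) + 130339) = √((1/18)*(-565)²*(-23 + 12*(-565)) + 130339) = √((1/18)*319225*(-23 - 6780) + 130339) = √((1/18)*319225*(-6803) + 130339) = √(-2171687675/18 + 130339) = √(-2169341573/18) = 7*I*√88544554/6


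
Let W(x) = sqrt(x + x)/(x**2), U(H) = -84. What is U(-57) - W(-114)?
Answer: -84 - I*sqrt(57)/6498 ≈ -84.0 - 0.0011619*I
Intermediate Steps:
W(x) = sqrt(2)/x**(3/2) (W(x) = sqrt(2*x)/x**2 = (sqrt(2)*sqrt(x))/x**2 = sqrt(2)/x**(3/2))
U(-57) - W(-114) = -84 - sqrt(2)/(-114)**(3/2) = -84 - sqrt(2)*I*sqrt(114)/12996 = -84 - I*sqrt(57)/6498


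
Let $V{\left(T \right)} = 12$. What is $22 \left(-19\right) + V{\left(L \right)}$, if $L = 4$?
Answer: $-406$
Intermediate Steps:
$22 \left(-19\right) + V{\left(L \right)} = 22 \left(-19\right) + 12 = -418 + 12 = -406$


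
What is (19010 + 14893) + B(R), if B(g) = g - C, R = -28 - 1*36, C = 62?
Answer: 33777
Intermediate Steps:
R = -64 (R = -28 - 36 = -64)
B(g) = -62 + g (B(g) = g - 1*62 = g - 62 = -62 + g)
(19010 + 14893) + B(R) = (19010 + 14893) + (-62 - 64) = 33903 - 126 = 33777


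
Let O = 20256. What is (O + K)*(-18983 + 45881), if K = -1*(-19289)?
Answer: 1063681410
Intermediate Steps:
K = 19289
(O + K)*(-18983 + 45881) = (20256 + 19289)*(-18983 + 45881) = 39545*26898 = 1063681410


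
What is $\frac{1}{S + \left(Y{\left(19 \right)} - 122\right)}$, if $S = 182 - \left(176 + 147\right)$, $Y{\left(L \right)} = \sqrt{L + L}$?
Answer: $- \frac{263}{69131} - \frac{\sqrt{38}}{69131} \approx -0.0038935$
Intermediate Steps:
$Y{\left(L \right)} = \sqrt{2} \sqrt{L}$ ($Y{\left(L \right)} = \sqrt{2 L} = \sqrt{2} \sqrt{L}$)
$S = -141$ ($S = 182 - 323 = -141$)
$\frac{1}{S + \left(Y{\left(19 \right)} - 122\right)} = \frac{1}{-141 - \left(122 - \sqrt{2} \sqrt{19}\right)} = \frac{1}{-141 - \left(122 - \sqrt{38}\right)} = \frac{1}{-263 + \sqrt{38}}$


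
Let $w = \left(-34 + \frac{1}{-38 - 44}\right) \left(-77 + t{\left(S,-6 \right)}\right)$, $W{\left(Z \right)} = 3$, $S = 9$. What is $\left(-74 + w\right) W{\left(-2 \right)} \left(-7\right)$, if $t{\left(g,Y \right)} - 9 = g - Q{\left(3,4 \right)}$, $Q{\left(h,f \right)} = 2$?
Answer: $- \frac{3445281}{82} \approx -42016.0$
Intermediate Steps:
$t{\left(g,Y \right)} = 7 + g$ ($t{\left(g,Y \right)} = 9 + \left(g - 2\right) = 9 + \left(-2 + g\right) = 7 + g$)
$w = \frac{170129}{82}$ ($w = \left(-34 + \frac{1}{-38 - 44}\right) \left(-77 + \left(7 + 9\right)\right) = \left(-34 + \frac{1}{-82}\right) \left(-77 + 16\right) = \left(-34 - \frac{1}{82}\right) \left(-61\right) = \left(- \frac{2789}{82}\right) \left(-61\right) = \frac{170129}{82} \approx 2074.7$)
$\left(-74 + w\right) W{\left(-2 \right)} \left(-7\right) = \left(-74 + \frac{170129}{82}\right) 3 \left(-7\right) = \frac{164061}{82} \left(-21\right) = - \frac{3445281}{82}$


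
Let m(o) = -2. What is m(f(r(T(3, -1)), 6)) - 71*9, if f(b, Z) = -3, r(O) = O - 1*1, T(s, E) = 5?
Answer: -641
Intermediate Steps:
r(O) = -1 + O (r(O) = O - 1 = -1 + O)
m(f(r(T(3, -1)), 6)) - 71*9 = -2 - 71*9 = -2 - 639 = -641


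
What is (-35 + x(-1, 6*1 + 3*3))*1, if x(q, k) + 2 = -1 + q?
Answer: -39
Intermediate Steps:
x(q, k) = -3 + q (x(q, k) = -2 + (-1 + q) = -3 + q)
(-35 + x(-1, 6*1 + 3*3))*1 = (-35 + (-3 - 1))*1 = (-35 - 4)*1 = -39*1 = -39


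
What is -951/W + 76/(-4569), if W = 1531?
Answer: -4461475/6995139 ≈ -0.63780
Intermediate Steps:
-951/W + 76/(-4569) = -951/1531 + 76/(-4569) = -951*1/1531 + 76*(-1/4569) = -951/1531 - 76/4569 = -4461475/6995139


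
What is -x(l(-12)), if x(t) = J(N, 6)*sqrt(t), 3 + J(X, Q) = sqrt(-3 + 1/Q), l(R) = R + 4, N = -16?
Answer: I*sqrt(2)*(18 - I*sqrt(102))/3 ≈ 4.761 + 8.4853*I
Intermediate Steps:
l(R) = 4 + R
J(X, Q) = -3 + sqrt(-3 + 1/Q)
x(t) = sqrt(t)*(-3 + I*sqrt(102)/6) (x(t) = (-3 + sqrt(-3 + 1/6))*sqrt(t) = (-3 + sqrt(-17/6))*sqrt(t) = (-3 + I*sqrt(102)/6)*sqrt(t) = sqrt(t)*(-3 + I*sqrt(102)/6))
-x(l(-12)) = -sqrt(4 - 12)*(-18 + I*sqrt(102))/6 = -sqrt(-8)*(-18 + I*sqrt(102))/6 = -2*I*sqrt(2)*(-18 + I*sqrt(102))/6 = -I*sqrt(2)*(-18 + I*sqrt(102))/3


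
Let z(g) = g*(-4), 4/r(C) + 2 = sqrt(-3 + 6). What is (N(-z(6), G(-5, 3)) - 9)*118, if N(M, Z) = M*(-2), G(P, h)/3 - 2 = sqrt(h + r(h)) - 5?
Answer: -6726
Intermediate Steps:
r(C) = 4/(-2 + sqrt(3)) (r(C) = 4/(-2 + sqrt(-3 + 6)) = 4/(-2 + sqrt(3)))
z(g) = -4*g
G(P, h) = -9 + 3*sqrt(-8 + h - 4*sqrt(3)) (G(P, h) = 6 + 3*(sqrt(h + (-8 - 4*sqrt(3))) - 5) = 6 + 3*(sqrt(-8 + h - 4*sqrt(3)) - 5) = 6 + 3*(-5 + sqrt(-8 + h - 4*sqrt(3))) = 6 + (-15 + 3*sqrt(-8 + h - 4*sqrt(3))) = -9 + 3*sqrt(-8 + h - 4*sqrt(3)))
N(M, Z) = -2*M
(N(-z(6), G(-5, 3)) - 9)*118 = (-(-2)*(-4*6) - 9)*118 = (-(-2)*(-24) - 9)*118 = (-2*24 - 9)*118 = (-48 - 9)*118 = -57*118 = -6726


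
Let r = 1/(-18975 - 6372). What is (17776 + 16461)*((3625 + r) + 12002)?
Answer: 1937313205088/3621 ≈ 5.3502e+8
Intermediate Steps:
r = -1/25347 (r = 1/(-25347) = -1/25347 ≈ -3.9452e-5)
(17776 + 16461)*((3625 + r) + 12002) = (17776 + 16461)*((3625 - 1/25347) + 12002) = 34237*(91882874/25347 + 12002) = 34237*(396097568/25347) = 1937313205088/3621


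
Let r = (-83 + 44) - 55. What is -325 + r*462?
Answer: -43753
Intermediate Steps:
r = -94 (r = -39 - 55 = -94)
-325 + r*462 = -325 - 94*462 = -325 - 43428 = -43753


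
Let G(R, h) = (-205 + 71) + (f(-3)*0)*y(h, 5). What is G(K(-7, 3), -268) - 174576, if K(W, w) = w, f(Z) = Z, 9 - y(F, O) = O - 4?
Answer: -174710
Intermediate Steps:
y(F, O) = 13 - O (y(F, O) = 9 - (O - 4) = 9 - (-4 + O) = 9 + (4 - O) = 13 - O)
G(R, h) = -134 (G(R, h) = (-205 + 71) + (-3*0)*(13 - 1*5) = -134 + 0*(13 - 5) = -134 + 0*8 = -134 + 0 = -134)
G(K(-7, 3), -268) - 174576 = -134 - 174576 = -174710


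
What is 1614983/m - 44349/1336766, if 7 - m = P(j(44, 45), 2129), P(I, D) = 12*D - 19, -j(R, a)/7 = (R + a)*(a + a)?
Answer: -539996560039/8529235463 ≈ -63.311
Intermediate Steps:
j(R, a) = -14*a*(R + a) (j(R, a) = -7*(R + a)*(a + a) = -7*(R + a)*2*a = -14*a*(R + a))
P(I, D) = -19 + 12*D
m = -25522 (m = 7 - (-19 + 12*2129) = 7 - (-19 + 25548) = 7 - 1*25529 = 7 - 25529 = -25522)
1614983/m - 44349/1336766 = 1614983/(-25522) - 44349/1336766 = 1614983*(-1/25522) - 44349*1/1336766 = -1614983/25522 - 44349/1336766 = -539996560039/8529235463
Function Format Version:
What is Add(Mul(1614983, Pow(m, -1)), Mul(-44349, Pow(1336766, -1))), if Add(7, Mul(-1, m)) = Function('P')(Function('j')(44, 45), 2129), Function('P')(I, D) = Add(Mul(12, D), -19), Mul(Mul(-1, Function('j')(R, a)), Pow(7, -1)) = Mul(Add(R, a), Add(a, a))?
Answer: Rational(-539996560039, 8529235463) ≈ -63.311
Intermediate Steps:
Function('j')(R, a) = Mul(-14, a, Add(R, a)) (Function('j')(R, a) = Mul(-7, Mul(Add(R, a), Add(a, a))) = Mul(-7, Mul(Add(R, a), Mul(2, a))) = Mul(-7, Mul(2, a, Add(R, a))) = Mul(-14, a, Add(R, a)))
Function('P')(I, D) = Add(-19, Mul(12, D))
m = -25522 (m = Add(7, Mul(-1, Add(-19, Mul(12, 2129)))) = Add(7, Mul(-1, Add(-19, 25548))) = Add(7, Mul(-1, 25529)) = Add(7, -25529) = -25522)
Add(Mul(1614983, Pow(m, -1)), Mul(-44349, Pow(1336766, -1))) = Add(Mul(1614983, Pow(-25522, -1)), Mul(-44349, Pow(1336766, -1))) = Add(Mul(1614983, Rational(-1, 25522)), Mul(-44349, Rational(1, 1336766))) = Add(Rational(-1614983, 25522), Rational(-44349, 1336766)) = Rational(-539996560039, 8529235463)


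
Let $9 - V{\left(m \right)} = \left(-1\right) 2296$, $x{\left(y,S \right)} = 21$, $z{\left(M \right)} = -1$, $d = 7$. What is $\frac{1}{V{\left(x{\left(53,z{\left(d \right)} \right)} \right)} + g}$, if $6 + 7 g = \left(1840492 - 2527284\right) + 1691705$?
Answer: $\frac{7}{1021042} \approx 6.8557 \cdot 10^{-6}$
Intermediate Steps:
$g = \frac{1004907}{7}$ ($g = - \frac{6}{7} + \frac{\left(1840492 - 2527284\right) + 1691705}{7} = - \frac{6}{7} + \frac{-686792 + 1691705}{7} = - \frac{6}{7} + \frac{1}{7} \cdot 1004913 = - \frac{6}{7} + 143559 = \frac{1004907}{7} \approx 1.4356 \cdot 10^{5}$)
$V{\left(m \right)} = 2305$ ($V{\left(m \right)} = 9 - \left(-1\right) 2296 = 9 - -2296 = 9 + 2296 = 2305$)
$\frac{1}{V{\left(x{\left(53,z{\left(d \right)} \right)} \right)} + g} = \frac{1}{2305 + \frac{1004907}{7}} = \frac{1}{\frac{1021042}{7}} = \frac{7}{1021042}$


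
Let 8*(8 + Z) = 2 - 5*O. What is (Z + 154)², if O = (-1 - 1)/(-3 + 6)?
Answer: 193600/9 ≈ 21511.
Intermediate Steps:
O = -⅔ (O = -2/3 = -2*⅓ = -⅔ ≈ -0.66667)
Z = -22/3 (Z = -8 + (2 - 5*(-⅔))/8 = -8 + (2 + 10/3)/8 = -8 + (⅛)*(16/3) = -8 + ⅔ = -22/3 ≈ -7.3333)
(Z + 154)² = (-22/3 + 154)² = (440/3)² = 193600/9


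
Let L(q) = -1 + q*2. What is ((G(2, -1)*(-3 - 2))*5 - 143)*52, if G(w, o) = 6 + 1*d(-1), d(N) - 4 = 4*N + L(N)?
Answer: -11336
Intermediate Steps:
L(q) = -1 + 2*q
d(N) = 3 + 6*N (d(N) = 4 + (4*N + (-1 + 2*N)) = 4 + (-1 + 6*N) = 3 + 6*N)
G(w, o) = 3 (G(w, o) = 6 + 1*(3 + 6*(-1)) = 6 + 1*(3 - 6) = 6 + 1*(-3) = 6 - 3 = 3)
((G(2, -1)*(-3 - 2))*5 - 143)*52 = ((3*(-3 - 2))*5 - 143)*52 = ((3*(-5))*5 - 143)*52 = (-15*5 - 143)*52 = (-75 - 143)*52 = -218*52 = -11336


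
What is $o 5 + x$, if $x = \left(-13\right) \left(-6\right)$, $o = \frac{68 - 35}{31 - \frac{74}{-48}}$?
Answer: $\frac{5898}{71} \approx 83.07$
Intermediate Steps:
$o = \frac{72}{71}$ ($o = \frac{33}{31 - - \frac{37}{24}} = \frac{33}{31 + \frac{37}{24}} = \frac{33}{\frac{781}{24}} = 33 \cdot \frac{24}{781} = \frac{72}{71} \approx 1.0141$)
$x = 78$
$o 5 + x = \frac{72}{71} \cdot 5 + 78 = \frac{360}{71} + 78 = \frac{5898}{71}$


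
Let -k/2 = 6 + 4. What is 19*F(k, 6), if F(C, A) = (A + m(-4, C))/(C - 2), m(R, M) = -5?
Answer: -19/22 ≈ -0.86364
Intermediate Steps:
k = -20 (k = -2*(6 + 4) = -2*10 = -20)
F(C, A) = (-5 + A)/(-2 + C) (F(C, A) = (A - 5)/(C - 2) = (-5 + A)/(-2 + C))
19*F(k, 6) = 19*((-5 + 6)/(-2 - 20)) = 19*(1/(-22)) = 19*(-1/22*1) = 19*(-1/22) = -19/22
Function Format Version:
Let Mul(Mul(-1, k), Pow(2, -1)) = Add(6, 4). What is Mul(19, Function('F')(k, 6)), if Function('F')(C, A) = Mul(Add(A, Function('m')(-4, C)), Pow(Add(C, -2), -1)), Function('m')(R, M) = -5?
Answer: Rational(-19, 22) ≈ -0.86364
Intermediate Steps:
k = -20 (k = Mul(-2, Add(6, 4)) = Mul(-2, 10) = -20)
Function('F')(C, A) = Mul(Pow(Add(-2, C), -1), Add(-5, A)) (Function('F')(C, A) = Mul(Add(A, -5), Pow(Add(C, -2), -1)) = Mul(Add(-5, A), Pow(Add(-2, C), -1)) = Mul(Pow(Add(-2, C), -1), Add(-5, A)))
Mul(19, Function('F')(k, 6)) = Mul(19, Mul(Pow(Add(-2, -20), -1), Add(-5, 6))) = Mul(19, Mul(Pow(-22, -1), 1)) = Mul(19, Mul(Rational(-1, 22), 1)) = Mul(19, Rational(-1, 22)) = Rational(-19, 22)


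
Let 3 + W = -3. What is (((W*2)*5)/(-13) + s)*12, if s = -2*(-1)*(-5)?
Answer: -840/13 ≈ -64.615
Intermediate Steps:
W = -6 (W = -3 - 3 = -6)
s = -10 (s = -(-2)*(-5) = -1*10 = -10)
(((W*2)*5)/(-13) + s)*12 = ((-6*2*5)/(-13) - 10)*12 = (-12*5*(-1/13) - 10)*12 = (-60*(-1/13) - 10)*12 = (60/13 - 10)*12 = -70/13*12 = -840/13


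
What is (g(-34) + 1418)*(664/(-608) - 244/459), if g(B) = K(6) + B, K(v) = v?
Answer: -39365495/17442 ≈ -2256.9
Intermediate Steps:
g(B) = 6 + B
(g(-34) + 1418)*(664/(-608) - 244/459) = ((6 - 34) + 1418)*(664/(-608) - 244/459) = (-28 + 1418)*(664*(-1/608) - 244*1/459) = 1390*(-83/76 - 244/459) = 1390*(-56641/34884) = -39365495/17442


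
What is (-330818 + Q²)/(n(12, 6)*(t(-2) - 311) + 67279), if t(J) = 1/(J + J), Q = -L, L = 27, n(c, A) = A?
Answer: -660178/130823 ≈ -5.0463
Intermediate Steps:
Q = -27 (Q = -1*27 = -27)
t(J) = 1/(2*J)
(-330818 + Q²)/(n(12, 6)*(t(-2) - 311) + 67279) = (-330818 + (-27)²)/(6*((½)/(-2) - 311) + 67279) = (-330818 + 729)/(6*((½)*(-½) - 311) + 67279) = -330089/(6*(-¼ - 311) + 67279) = -330089/(6*(-1245/4) + 67279) = -330089/(-3735/2 + 67279) = -330089/130823/2 = -330089*2/130823 = -660178/130823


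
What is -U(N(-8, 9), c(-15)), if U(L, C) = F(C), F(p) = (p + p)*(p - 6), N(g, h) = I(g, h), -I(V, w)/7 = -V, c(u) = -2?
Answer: -32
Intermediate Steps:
I(V, w) = 7*V (I(V, w) = -(-7)*V = 7*V)
N(g, h) = 7*g
F(p) = 2*p*(-6 + p) (F(p) = (2*p)*(-6 + p) = 2*p*(-6 + p))
U(L, C) = 2*C*(-6 + C)
-U(N(-8, 9), c(-15)) = -2*(-2)*(-6 - 2) = -2*(-2)*(-8) = -1*32 = -32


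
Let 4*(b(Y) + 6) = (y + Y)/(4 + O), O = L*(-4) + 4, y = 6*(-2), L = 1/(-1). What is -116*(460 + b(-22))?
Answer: -315491/6 ≈ -52582.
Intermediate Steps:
L = -1 (L = 1*(-1) = -1)
y = -12
O = 8 (O = -1*(-4) + 4 = 4 + 4 = 8)
b(Y) = -25/4 + Y/48 (b(Y) = -6 + ((-12 + Y)/(4 + 8))/4 = -6 + ((-12 + Y)/12)/4 = -6 + ((-12 + Y)*(1/12))/4 = -6 + (-1 + Y/12)/4 = -6 + (-1/4 + Y/48) = -25/4 + Y/48)
-116*(460 + b(-22)) = -116*(460 + (-25/4 + (1/48)*(-22))) = -116*(460 + (-25/4 - 11/24)) = -116*(460 - 161/24) = -116*10879/24 = -315491/6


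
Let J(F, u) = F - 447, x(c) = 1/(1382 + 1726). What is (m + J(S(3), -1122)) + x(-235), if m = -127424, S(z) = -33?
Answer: -397525631/3108 ≈ -1.2790e+5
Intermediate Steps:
x(c) = 1/3108
J(F, u) = -447 + F
(m + J(S(3), -1122)) + x(-235) = (-127424 + (-447 - 33)) + 1/3108 = (-127424 - 480) + 1/3108 = -127904 + 1/3108 = -397525631/3108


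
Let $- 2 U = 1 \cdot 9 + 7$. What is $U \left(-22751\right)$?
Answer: $182008$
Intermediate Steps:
$U = -8$ ($U = - \frac{1 \cdot 9 + 7}{2} = - \frac{9 + 7}{2} = \left(- \frac{1}{2}\right) 16 = -8$)
$U \left(-22751\right) = \left(-8\right) \left(-22751\right) = 182008$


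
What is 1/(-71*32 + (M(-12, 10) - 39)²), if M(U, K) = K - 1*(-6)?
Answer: -1/1743 ≈ -0.00057372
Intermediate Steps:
M(U, K) = 6 + K (M(U, K) = K + 6 = 6 + K)
1/(-71*32 + (M(-12, 10) - 39)²) = 1/(-71*32 + ((6 + 10) - 39)²) = 1/(-2272 + (16 - 39)²) = 1/(-2272 + (-23)²) = 1/(-2272 + 529) = 1/(-1743) = -1/1743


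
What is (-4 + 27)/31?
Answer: 23/31 ≈ 0.74194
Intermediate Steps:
(-4 + 27)/31 = 23*(1/31) = 23/31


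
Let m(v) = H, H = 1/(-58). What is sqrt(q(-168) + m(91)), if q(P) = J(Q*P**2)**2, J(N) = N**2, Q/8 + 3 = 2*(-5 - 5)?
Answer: sqrt(2446817246446092782078005346246)/58 ≈ 2.6970e+13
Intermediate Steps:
Q = -184 (Q = -24 + 8*(2*(-5 - 5)) = -24 + 8*(2*(-10)) = -24 + 8*(-20) = -24 - 160 = -184)
H = -1/58 ≈ -0.017241
m(v) = -1/58
q(P) = 1146228736*P**8 (q(P) = ((-184*P**2)**2)**2 = (33856*P**4)**2 = 1146228736*P**8)
sqrt(q(-168) + m(91)) = sqrt(1146228736*(-168)**8 - 1/58) = sqrt(1146228736*634562281237118976 - 1/58) = sqrt(727353521535699400142094336 - 1/58) = sqrt(42186504249070565208241471487/58) = sqrt(2446817246446092782078005346246)/58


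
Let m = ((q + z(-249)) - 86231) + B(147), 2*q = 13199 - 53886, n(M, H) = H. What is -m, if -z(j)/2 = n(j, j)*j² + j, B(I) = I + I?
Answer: -61541431/2 ≈ -3.0771e+7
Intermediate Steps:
B(I) = 2*I
q = -40687/2 (q = (13199 - 53886)/2 = (½)*(-40687) = -40687/2 ≈ -20344.)
z(j) = -2*j - 2*j³ (z(j) = -2*(j*j² + j) = -2*(j³ + j) = -2*(j + j³) = -2*j - 2*j³)
m = 61541431/2 (m = ((-40687/2 - 2*(-249)*(1 + (-249)²)) - 86231) + 2*147 = ((-40687/2 - 2*(-249)*(1 + 62001)) - 86231) + 294 = ((-40687/2 - 2*(-249)*62002) - 86231) + 294 = ((-40687/2 + 30876996) - 86231) + 294 = (61713305/2 - 86231) + 294 = 61540843/2 + 294 = 61541431/2 ≈ 3.0771e+7)
-m = -1*61541431/2 = -61541431/2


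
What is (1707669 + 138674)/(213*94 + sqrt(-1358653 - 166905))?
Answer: 18483739773/201203021 - 1846343*I*sqrt(1525558)/402406042 ≈ 91.866 - 5.6671*I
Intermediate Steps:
(1707669 + 138674)/(213*94 + sqrt(-1358653 - 166905)) = 1846343/(20022 + sqrt(-1525558)) = 1846343/(20022 + I*sqrt(1525558))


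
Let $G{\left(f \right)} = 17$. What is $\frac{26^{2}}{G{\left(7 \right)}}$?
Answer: $\frac{676}{17} \approx 39.765$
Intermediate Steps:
$\frac{26^{2}}{G{\left(7 \right)}} = \frac{26^{2}}{17} = 676 \cdot \frac{1}{17} = \frac{676}{17}$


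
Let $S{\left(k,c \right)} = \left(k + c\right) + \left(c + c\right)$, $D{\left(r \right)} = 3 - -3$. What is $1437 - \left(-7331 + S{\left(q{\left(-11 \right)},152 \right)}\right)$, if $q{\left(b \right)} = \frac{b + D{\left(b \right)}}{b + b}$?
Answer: $\frac{182859}{22} \approx 8311.8$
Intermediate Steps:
$D{\left(r \right)} = 6$ ($D{\left(r \right)} = 3 + 3 = 6$)
$q{\left(b \right)} = \frac{6 + b}{2 b}$ ($q{\left(b \right)} = \frac{b + 6}{b + b} = \frac{6 + b}{2 b}$)
$S{\left(k,c \right)} = k + 3 c$ ($S{\left(k,c \right)} = \left(c + k\right) + 2 c = k + 3 c$)
$1437 - \left(-7331 + S{\left(q{\left(-11 \right)},152 \right)}\right) = 1437 - \left(-7331 + 456 + \frac{6 - 11}{2 \left(-11\right)}\right) = 1437 + \left(7331 - \left(\frac{1}{2} \left(- \frac{1}{11}\right) \left(-5\right) + 456\right)\right) = 1437 + \left(7331 - \left(\frac{5}{22} + 456\right)\right) = 1437 + \left(7331 - \frac{10037}{22}\right) = 1437 + \frac{151245}{22} = \frac{182859}{22}$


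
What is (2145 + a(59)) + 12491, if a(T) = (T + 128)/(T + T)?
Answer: 1727235/118 ≈ 14638.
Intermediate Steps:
a(T) = (128 + T)/(2*T) (a(T) = (128 + T)/((2*T)) = (128 + T)*(1/(2*T)) = (128 + T)/(2*T))
(2145 + a(59)) + 12491 = (2145 + (½)*(128 + 59)/59) + 12491 = (2145 + (½)*(1/59)*187) + 12491 = (2145 + 187/118) + 12491 = 253297/118 + 12491 = 1727235/118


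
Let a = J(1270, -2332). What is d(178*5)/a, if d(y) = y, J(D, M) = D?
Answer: 89/127 ≈ 0.70079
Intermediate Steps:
a = 1270
d(178*5)/a = (178*5)/1270 = 890*(1/1270) = 89/127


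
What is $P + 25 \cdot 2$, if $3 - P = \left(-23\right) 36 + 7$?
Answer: $874$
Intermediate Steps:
$P = 824$ ($P = 3 - \left(\left(-23\right) 36 + 7\right) = 3 - \left(-828 + 7\right) = 3 - -821 = 3 + 821 = 824$)
$P + 25 \cdot 2 = 824 + 25 \cdot 2 = 824 + 50 = 874$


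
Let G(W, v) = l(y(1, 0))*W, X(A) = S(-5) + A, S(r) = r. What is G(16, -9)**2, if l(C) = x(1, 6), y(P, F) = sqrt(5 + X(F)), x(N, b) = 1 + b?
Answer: 12544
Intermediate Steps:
X(A) = -5 + A
y(P, F) = sqrt(F) (y(P, F) = sqrt(5 + (-5 + F)) = sqrt(F))
l(C) = 7 (l(C) = 1 + 6 = 7)
G(W, v) = 7*W
G(16, -9)**2 = (7*16)**2 = 112**2 = 12544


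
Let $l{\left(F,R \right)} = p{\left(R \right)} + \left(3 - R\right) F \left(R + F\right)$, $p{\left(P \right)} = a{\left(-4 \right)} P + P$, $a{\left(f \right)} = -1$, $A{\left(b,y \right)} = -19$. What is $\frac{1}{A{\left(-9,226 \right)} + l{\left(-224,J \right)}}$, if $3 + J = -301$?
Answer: $\frac{1}{36309485} \approx 2.7541 \cdot 10^{-8}$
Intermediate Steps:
$J = -304$ ($J = -3 - 301 = -304$)
$p{\left(P \right)} = 0$ ($p{\left(P \right)} = - P + P = 0$)
$l{\left(F,R \right)} = F \left(3 - R\right) \left(F + R\right)$ ($l{\left(F,R \right)} = 0 + \left(3 - R\right) F \left(R + F\right) = 0 + \left(3 - R\right) F \left(F + R\right) = 0 + F \left(3 - R\right) \left(F + R\right) = F \left(3 - R\right) \left(F + R\right)$)
$\frac{1}{A{\left(-9,226 \right)} + l{\left(-224,J \right)}} = \frac{1}{-19 - 224 \left(- \left(-304\right)^{2} + 3 \left(-224\right) + 3 \left(-304\right) - \left(-224\right) \left(-304\right)\right)} = \frac{1}{-19 - 224 \left(\left(-1\right) 92416 - 672 - 912 - 68096\right)} = \frac{1}{-19 - 224 \left(-92416 - 672 - 912 - 68096\right)} = \frac{1}{-19 - -36309504} = \frac{1}{-19 + 36309504} = \frac{1}{36309485}$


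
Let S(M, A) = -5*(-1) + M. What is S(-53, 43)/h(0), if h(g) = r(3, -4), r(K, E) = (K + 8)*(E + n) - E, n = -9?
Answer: 48/139 ≈ 0.34532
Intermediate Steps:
S(M, A) = 5 + M
r(K, E) = -E + (-9 + E)*(8 + K) (r(K, E) = (K + 8)*(E - 9) - E = (8 + K)*(-9 + E) - E = (-9 + E)*(8 + K) - E = -E + (-9 + E)*(8 + K))
h(g) = -139 (h(g) = -72 - 9*3 + 7*(-4) - 4*3 = -72 - 27 - 28 - 12 = -139)
S(-53, 43)/h(0) = (5 - 53)/(-139) = -48*(-1/139) = 48/139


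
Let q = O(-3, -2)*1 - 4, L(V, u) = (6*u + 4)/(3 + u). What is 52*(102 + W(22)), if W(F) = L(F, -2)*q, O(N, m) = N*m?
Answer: 4472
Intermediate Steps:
L(V, u) = (4 + 6*u)/(3 + u)
q = 2 (q = -3*(-2)*1 - 4 = 6*1 - 4 = 6 - 4 = 2)
W(F) = -16 (W(F) = (2*(2 + 3*(-2))/(3 - 2))*2 = (2*(2 - 6)/1)*2 = (2*1*(-4))*2 = -8*2 = -16)
52*(102 + W(22)) = 52*(102 - 16) = 52*86 = 4472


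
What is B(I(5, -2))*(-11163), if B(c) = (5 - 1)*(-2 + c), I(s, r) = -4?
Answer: 267912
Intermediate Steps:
B(c) = -8 + 4*c (B(c) = 4*(-2 + c) = -8 + 4*c)
B(I(5, -2))*(-11163) = (-8 + 4*(-4))*(-11163) = (-8 - 16)*(-11163) = -24*(-11163) = 267912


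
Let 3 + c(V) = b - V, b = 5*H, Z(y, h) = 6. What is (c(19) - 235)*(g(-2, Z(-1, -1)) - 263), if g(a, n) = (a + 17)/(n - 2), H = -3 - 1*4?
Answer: 75701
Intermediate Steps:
H = -7 (H = -3 - 4 = -7)
g(a, n) = (17 + a)/(-2 + n)
b = -35 (b = 5*(-7) = -35)
c(V) = -38 - V (c(V) = -3 + (-35 - V) = -38 - V)
(c(19) - 235)*(g(-2, Z(-1, -1)) - 263) = ((-38 - 1*19) - 235)*((17 - 2)/(-2 + 6) - 263) = ((-38 - 19) - 235)*(15/4 - 263) = (-57 - 235)*((1/4)*15 - 263) = -292*(15/4 - 263) = -292*(-1037/4) = 75701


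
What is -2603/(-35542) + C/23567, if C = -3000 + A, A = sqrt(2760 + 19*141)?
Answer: -45281099/837618314 + 7*sqrt(111)/23567 ≈ -0.050930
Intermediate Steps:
A = 7*sqrt(111) (A = sqrt(2760 + 2679) = sqrt(5439) = 7*sqrt(111) ≈ 73.750)
C = -3000 + 7*sqrt(111) ≈ -2926.3
-2603/(-35542) + C/23567 = -2603/(-35542) + (-3000 + 7*sqrt(111))/23567 = -2603*(-1/35542) + (-3000 + 7*sqrt(111))*(1/23567) = 2603/35542 + (-3000/23567 + 7*sqrt(111)/23567) = -45281099/837618314 + 7*sqrt(111)/23567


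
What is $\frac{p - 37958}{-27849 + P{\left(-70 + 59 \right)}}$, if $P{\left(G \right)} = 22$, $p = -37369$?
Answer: $\frac{75327}{27827} \approx 2.707$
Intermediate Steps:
$\frac{p - 37958}{-27849 + P{\left(-70 + 59 \right)}} = \frac{-37369 - 37958}{-27849 + 22} = - \frac{75327}{-27827} = \left(-75327\right) \left(- \frac{1}{27827}\right) = \frac{75327}{27827}$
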